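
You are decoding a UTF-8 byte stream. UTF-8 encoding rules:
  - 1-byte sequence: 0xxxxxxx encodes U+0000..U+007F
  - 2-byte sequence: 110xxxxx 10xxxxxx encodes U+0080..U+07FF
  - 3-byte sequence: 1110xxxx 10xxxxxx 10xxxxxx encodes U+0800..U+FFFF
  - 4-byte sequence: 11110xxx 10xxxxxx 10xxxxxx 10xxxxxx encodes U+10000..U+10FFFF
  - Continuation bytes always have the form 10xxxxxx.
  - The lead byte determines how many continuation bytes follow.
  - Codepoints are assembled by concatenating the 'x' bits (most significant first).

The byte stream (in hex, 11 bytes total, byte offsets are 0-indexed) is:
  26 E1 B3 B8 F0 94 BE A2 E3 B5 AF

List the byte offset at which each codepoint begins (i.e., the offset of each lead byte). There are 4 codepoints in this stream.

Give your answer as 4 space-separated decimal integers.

Answer: 0 1 4 8

Derivation:
Byte[0]=26: 1-byte ASCII. cp=U+0026
Byte[1]=E1: 3-byte lead, need 2 cont bytes. acc=0x1
Byte[2]=B3: continuation. acc=(acc<<6)|0x33=0x73
Byte[3]=B8: continuation. acc=(acc<<6)|0x38=0x1CF8
Completed: cp=U+1CF8 (starts at byte 1)
Byte[4]=F0: 4-byte lead, need 3 cont bytes. acc=0x0
Byte[5]=94: continuation. acc=(acc<<6)|0x14=0x14
Byte[6]=BE: continuation. acc=(acc<<6)|0x3E=0x53E
Byte[7]=A2: continuation. acc=(acc<<6)|0x22=0x14FA2
Completed: cp=U+14FA2 (starts at byte 4)
Byte[8]=E3: 3-byte lead, need 2 cont bytes. acc=0x3
Byte[9]=B5: continuation. acc=(acc<<6)|0x35=0xF5
Byte[10]=AF: continuation. acc=(acc<<6)|0x2F=0x3D6F
Completed: cp=U+3D6F (starts at byte 8)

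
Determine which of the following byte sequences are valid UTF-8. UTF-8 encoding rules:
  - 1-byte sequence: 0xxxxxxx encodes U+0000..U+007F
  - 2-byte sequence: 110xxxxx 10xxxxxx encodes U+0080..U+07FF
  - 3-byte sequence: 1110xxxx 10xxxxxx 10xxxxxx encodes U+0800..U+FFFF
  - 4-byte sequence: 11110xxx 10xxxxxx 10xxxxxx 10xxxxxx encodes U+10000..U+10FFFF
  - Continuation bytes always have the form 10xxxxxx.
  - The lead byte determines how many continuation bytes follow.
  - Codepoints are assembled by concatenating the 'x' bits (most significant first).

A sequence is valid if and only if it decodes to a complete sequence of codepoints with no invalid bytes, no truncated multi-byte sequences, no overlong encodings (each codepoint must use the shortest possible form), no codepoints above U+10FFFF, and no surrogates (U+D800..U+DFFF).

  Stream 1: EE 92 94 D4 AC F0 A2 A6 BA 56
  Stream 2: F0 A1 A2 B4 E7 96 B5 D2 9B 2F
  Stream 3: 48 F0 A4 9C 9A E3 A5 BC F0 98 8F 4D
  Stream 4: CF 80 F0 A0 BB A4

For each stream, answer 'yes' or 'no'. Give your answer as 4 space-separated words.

Answer: yes yes no yes

Derivation:
Stream 1: decodes cleanly. VALID
Stream 2: decodes cleanly. VALID
Stream 3: error at byte offset 11. INVALID
Stream 4: decodes cleanly. VALID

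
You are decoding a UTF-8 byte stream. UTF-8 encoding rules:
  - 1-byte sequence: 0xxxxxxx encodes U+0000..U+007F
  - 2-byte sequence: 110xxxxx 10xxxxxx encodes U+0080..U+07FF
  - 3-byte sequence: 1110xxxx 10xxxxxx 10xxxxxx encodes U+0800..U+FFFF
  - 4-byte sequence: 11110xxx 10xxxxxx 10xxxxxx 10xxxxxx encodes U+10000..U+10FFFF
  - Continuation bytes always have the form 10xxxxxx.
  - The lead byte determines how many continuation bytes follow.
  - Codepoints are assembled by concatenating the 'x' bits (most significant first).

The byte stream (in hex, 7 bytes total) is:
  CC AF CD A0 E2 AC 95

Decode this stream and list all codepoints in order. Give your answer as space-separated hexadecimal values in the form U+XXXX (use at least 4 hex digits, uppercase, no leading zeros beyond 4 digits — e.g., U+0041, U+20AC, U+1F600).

Answer: U+032F U+0360 U+2B15

Derivation:
Byte[0]=CC: 2-byte lead, need 1 cont bytes. acc=0xC
Byte[1]=AF: continuation. acc=(acc<<6)|0x2F=0x32F
Completed: cp=U+032F (starts at byte 0)
Byte[2]=CD: 2-byte lead, need 1 cont bytes. acc=0xD
Byte[3]=A0: continuation. acc=(acc<<6)|0x20=0x360
Completed: cp=U+0360 (starts at byte 2)
Byte[4]=E2: 3-byte lead, need 2 cont bytes. acc=0x2
Byte[5]=AC: continuation. acc=(acc<<6)|0x2C=0xAC
Byte[6]=95: continuation. acc=(acc<<6)|0x15=0x2B15
Completed: cp=U+2B15 (starts at byte 4)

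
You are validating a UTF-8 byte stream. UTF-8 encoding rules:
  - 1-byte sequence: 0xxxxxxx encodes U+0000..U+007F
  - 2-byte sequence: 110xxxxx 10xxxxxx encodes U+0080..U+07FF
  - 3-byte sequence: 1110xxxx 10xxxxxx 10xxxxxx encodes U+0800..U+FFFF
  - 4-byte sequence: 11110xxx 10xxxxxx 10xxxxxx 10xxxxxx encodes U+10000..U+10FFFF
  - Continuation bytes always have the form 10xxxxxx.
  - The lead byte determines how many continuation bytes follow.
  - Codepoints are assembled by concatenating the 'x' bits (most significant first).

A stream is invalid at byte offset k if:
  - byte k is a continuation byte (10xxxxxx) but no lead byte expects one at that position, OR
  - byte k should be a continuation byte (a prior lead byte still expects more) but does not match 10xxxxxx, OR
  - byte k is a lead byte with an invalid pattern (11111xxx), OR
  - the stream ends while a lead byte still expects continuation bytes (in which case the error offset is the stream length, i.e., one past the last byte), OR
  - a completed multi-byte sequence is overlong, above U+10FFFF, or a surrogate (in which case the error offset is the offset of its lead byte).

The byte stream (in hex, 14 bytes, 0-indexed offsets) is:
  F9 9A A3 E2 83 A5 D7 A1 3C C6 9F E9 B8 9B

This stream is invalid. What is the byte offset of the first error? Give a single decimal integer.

Byte[0]=F9: INVALID lead byte (not 0xxx/110x/1110/11110)

Answer: 0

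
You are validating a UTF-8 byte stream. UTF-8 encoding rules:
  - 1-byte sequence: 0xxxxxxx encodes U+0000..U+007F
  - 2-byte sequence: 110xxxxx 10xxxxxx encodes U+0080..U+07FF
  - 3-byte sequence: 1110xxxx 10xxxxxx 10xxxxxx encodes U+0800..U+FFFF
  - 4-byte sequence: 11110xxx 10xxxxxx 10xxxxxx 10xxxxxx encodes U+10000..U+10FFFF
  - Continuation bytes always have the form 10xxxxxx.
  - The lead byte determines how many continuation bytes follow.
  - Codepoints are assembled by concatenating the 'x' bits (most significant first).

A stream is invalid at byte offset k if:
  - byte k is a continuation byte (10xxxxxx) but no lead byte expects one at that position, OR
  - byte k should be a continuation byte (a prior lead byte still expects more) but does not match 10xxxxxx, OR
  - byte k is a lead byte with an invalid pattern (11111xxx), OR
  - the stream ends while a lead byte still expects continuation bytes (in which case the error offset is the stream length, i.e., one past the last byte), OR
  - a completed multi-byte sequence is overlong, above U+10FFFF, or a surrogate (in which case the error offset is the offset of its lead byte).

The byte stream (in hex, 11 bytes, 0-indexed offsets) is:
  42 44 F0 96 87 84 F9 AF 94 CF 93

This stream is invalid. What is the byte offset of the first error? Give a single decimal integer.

Byte[0]=42: 1-byte ASCII. cp=U+0042
Byte[1]=44: 1-byte ASCII. cp=U+0044
Byte[2]=F0: 4-byte lead, need 3 cont bytes. acc=0x0
Byte[3]=96: continuation. acc=(acc<<6)|0x16=0x16
Byte[4]=87: continuation. acc=(acc<<6)|0x07=0x587
Byte[5]=84: continuation. acc=(acc<<6)|0x04=0x161C4
Completed: cp=U+161C4 (starts at byte 2)
Byte[6]=F9: INVALID lead byte (not 0xxx/110x/1110/11110)

Answer: 6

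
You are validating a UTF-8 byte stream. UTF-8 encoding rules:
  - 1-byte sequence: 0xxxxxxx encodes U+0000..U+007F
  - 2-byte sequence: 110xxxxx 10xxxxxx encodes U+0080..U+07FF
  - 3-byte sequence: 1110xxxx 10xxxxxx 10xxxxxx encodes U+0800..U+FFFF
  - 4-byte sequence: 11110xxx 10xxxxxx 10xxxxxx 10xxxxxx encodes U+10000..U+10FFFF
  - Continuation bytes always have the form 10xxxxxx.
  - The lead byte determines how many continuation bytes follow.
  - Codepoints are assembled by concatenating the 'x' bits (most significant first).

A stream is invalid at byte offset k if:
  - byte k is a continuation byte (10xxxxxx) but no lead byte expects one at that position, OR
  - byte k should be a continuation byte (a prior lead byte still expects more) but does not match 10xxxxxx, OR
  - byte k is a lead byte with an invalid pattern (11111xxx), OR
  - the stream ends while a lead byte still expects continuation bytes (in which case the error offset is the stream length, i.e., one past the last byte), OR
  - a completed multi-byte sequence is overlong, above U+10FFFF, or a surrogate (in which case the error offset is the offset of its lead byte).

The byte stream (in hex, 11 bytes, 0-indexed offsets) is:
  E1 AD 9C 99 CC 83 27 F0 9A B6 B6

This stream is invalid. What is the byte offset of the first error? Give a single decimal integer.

Byte[0]=E1: 3-byte lead, need 2 cont bytes. acc=0x1
Byte[1]=AD: continuation. acc=(acc<<6)|0x2D=0x6D
Byte[2]=9C: continuation. acc=(acc<<6)|0x1C=0x1B5C
Completed: cp=U+1B5C (starts at byte 0)
Byte[3]=99: INVALID lead byte (not 0xxx/110x/1110/11110)

Answer: 3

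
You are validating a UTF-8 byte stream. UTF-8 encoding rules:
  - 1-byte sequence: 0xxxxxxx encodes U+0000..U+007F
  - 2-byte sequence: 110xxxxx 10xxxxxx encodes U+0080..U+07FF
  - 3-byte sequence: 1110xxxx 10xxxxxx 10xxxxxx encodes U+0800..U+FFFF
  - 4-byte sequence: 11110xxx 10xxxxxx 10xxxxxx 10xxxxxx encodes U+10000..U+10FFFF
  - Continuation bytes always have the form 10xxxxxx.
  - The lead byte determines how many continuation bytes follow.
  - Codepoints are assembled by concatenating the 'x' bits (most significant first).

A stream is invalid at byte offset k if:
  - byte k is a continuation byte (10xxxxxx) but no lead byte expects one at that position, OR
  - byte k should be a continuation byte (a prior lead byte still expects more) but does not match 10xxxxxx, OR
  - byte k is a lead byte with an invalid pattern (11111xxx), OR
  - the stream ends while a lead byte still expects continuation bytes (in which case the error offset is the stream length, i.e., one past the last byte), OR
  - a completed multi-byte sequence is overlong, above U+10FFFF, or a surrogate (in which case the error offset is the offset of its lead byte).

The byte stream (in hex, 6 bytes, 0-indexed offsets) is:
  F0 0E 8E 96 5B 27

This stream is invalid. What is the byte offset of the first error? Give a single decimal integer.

Answer: 1

Derivation:
Byte[0]=F0: 4-byte lead, need 3 cont bytes. acc=0x0
Byte[1]=0E: expected 10xxxxxx continuation. INVALID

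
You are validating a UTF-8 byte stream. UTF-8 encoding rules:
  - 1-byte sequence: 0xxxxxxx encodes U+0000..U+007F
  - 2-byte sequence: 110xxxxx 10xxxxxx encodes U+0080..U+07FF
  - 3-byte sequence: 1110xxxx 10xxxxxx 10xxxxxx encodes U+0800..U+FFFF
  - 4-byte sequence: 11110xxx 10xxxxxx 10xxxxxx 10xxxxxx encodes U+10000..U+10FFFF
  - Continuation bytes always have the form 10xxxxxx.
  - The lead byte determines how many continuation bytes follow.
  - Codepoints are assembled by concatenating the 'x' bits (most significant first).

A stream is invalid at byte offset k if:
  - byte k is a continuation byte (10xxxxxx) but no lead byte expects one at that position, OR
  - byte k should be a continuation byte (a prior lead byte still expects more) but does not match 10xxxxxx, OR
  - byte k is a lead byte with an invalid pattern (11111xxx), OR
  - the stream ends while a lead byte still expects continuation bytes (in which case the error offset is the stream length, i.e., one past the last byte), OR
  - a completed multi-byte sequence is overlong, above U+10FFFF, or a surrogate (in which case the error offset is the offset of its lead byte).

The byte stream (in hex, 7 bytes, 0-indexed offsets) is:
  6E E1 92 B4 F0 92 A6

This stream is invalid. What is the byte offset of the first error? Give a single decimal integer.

Byte[0]=6E: 1-byte ASCII. cp=U+006E
Byte[1]=E1: 3-byte lead, need 2 cont bytes. acc=0x1
Byte[2]=92: continuation. acc=(acc<<6)|0x12=0x52
Byte[3]=B4: continuation. acc=(acc<<6)|0x34=0x14B4
Completed: cp=U+14B4 (starts at byte 1)
Byte[4]=F0: 4-byte lead, need 3 cont bytes. acc=0x0
Byte[5]=92: continuation. acc=(acc<<6)|0x12=0x12
Byte[6]=A6: continuation. acc=(acc<<6)|0x26=0x4A6
Byte[7]: stream ended, expected continuation. INVALID

Answer: 7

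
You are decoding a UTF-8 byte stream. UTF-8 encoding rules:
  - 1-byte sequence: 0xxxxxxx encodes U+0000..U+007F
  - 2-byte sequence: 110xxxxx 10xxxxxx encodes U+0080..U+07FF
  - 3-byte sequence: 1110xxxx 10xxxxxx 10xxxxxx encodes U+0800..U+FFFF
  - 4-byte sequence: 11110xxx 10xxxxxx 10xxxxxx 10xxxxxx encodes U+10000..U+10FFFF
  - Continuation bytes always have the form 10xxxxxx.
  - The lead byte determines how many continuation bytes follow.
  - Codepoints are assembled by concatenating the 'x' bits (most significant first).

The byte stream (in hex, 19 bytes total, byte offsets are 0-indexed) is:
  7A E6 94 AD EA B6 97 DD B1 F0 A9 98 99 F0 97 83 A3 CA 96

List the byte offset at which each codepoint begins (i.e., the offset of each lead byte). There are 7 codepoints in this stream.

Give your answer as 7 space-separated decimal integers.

Answer: 0 1 4 7 9 13 17

Derivation:
Byte[0]=7A: 1-byte ASCII. cp=U+007A
Byte[1]=E6: 3-byte lead, need 2 cont bytes. acc=0x6
Byte[2]=94: continuation. acc=(acc<<6)|0x14=0x194
Byte[3]=AD: continuation. acc=(acc<<6)|0x2D=0x652D
Completed: cp=U+652D (starts at byte 1)
Byte[4]=EA: 3-byte lead, need 2 cont bytes. acc=0xA
Byte[5]=B6: continuation. acc=(acc<<6)|0x36=0x2B6
Byte[6]=97: continuation. acc=(acc<<6)|0x17=0xAD97
Completed: cp=U+AD97 (starts at byte 4)
Byte[7]=DD: 2-byte lead, need 1 cont bytes. acc=0x1D
Byte[8]=B1: continuation. acc=(acc<<6)|0x31=0x771
Completed: cp=U+0771 (starts at byte 7)
Byte[9]=F0: 4-byte lead, need 3 cont bytes. acc=0x0
Byte[10]=A9: continuation. acc=(acc<<6)|0x29=0x29
Byte[11]=98: continuation. acc=(acc<<6)|0x18=0xA58
Byte[12]=99: continuation. acc=(acc<<6)|0x19=0x29619
Completed: cp=U+29619 (starts at byte 9)
Byte[13]=F0: 4-byte lead, need 3 cont bytes. acc=0x0
Byte[14]=97: continuation. acc=(acc<<6)|0x17=0x17
Byte[15]=83: continuation. acc=(acc<<6)|0x03=0x5C3
Byte[16]=A3: continuation. acc=(acc<<6)|0x23=0x170E3
Completed: cp=U+170E3 (starts at byte 13)
Byte[17]=CA: 2-byte lead, need 1 cont bytes. acc=0xA
Byte[18]=96: continuation. acc=(acc<<6)|0x16=0x296
Completed: cp=U+0296 (starts at byte 17)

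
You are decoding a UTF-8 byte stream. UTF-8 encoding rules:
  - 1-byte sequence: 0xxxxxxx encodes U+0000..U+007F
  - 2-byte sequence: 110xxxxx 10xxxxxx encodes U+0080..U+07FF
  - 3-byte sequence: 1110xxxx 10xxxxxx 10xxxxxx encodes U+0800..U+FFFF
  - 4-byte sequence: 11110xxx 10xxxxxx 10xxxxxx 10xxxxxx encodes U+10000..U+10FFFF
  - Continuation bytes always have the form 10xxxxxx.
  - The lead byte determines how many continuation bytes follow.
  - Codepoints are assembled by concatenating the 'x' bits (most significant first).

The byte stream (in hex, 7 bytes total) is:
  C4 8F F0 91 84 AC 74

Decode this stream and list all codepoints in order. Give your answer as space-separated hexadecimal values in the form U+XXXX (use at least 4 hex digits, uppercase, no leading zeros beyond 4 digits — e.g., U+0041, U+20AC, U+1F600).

Answer: U+010F U+1112C U+0074

Derivation:
Byte[0]=C4: 2-byte lead, need 1 cont bytes. acc=0x4
Byte[1]=8F: continuation. acc=(acc<<6)|0x0F=0x10F
Completed: cp=U+010F (starts at byte 0)
Byte[2]=F0: 4-byte lead, need 3 cont bytes. acc=0x0
Byte[3]=91: continuation. acc=(acc<<6)|0x11=0x11
Byte[4]=84: continuation. acc=(acc<<6)|0x04=0x444
Byte[5]=AC: continuation. acc=(acc<<6)|0x2C=0x1112C
Completed: cp=U+1112C (starts at byte 2)
Byte[6]=74: 1-byte ASCII. cp=U+0074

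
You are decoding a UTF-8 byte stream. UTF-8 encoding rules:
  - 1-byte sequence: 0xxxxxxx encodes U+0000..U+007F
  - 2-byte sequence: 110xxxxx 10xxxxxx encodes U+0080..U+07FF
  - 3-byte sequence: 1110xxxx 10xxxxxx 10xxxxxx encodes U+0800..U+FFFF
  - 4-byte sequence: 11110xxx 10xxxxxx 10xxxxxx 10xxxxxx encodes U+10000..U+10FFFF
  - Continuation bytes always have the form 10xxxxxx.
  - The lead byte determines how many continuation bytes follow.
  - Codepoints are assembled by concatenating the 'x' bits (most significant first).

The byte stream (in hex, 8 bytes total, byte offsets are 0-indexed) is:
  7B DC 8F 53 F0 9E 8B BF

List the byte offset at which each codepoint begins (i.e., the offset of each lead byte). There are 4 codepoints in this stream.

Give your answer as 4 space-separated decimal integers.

Byte[0]=7B: 1-byte ASCII. cp=U+007B
Byte[1]=DC: 2-byte lead, need 1 cont bytes. acc=0x1C
Byte[2]=8F: continuation. acc=(acc<<6)|0x0F=0x70F
Completed: cp=U+070F (starts at byte 1)
Byte[3]=53: 1-byte ASCII. cp=U+0053
Byte[4]=F0: 4-byte lead, need 3 cont bytes. acc=0x0
Byte[5]=9E: continuation. acc=(acc<<6)|0x1E=0x1E
Byte[6]=8B: continuation. acc=(acc<<6)|0x0B=0x78B
Byte[7]=BF: continuation. acc=(acc<<6)|0x3F=0x1E2FF
Completed: cp=U+1E2FF (starts at byte 4)

Answer: 0 1 3 4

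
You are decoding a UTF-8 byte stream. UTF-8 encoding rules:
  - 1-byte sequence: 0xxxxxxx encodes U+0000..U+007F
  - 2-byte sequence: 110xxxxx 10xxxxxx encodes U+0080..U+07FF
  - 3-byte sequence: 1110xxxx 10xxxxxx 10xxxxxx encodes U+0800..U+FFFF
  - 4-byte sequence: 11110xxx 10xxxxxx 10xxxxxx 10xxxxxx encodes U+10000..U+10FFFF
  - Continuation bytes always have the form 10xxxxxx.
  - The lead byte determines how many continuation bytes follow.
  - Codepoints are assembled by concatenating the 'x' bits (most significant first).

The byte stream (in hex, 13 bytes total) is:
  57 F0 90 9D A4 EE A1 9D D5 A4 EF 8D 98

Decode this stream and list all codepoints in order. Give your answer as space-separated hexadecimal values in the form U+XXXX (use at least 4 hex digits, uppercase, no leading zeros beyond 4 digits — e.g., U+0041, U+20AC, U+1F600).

Answer: U+0057 U+10764 U+E85D U+0564 U+F358

Derivation:
Byte[0]=57: 1-byte ASCII. cp=U+0057
Byte[1]=F0: 4-byte lead, need 3 cont bytes. acc=0x0
Byte[2]=90: continuation. acc=(acc<<6)|0x10=0x10
Byte[3]=9D: continuation. acc=(acc<<6)|0x1D=0x41D
Byte[4]=A4: continuation. acc=(acc<<6)|0x24=0x10764
Completed: cp=U+10764 (starts at byte 1)
Byte[5]=EE: 3-byte lead, need 2 cont bytes. acc=0xE
Byte[6]=A1: continuation. acc=(acc<<6)|0x21=0x3A1
Byte[7]=9D: continuation. acc=(acc<<6)|0x1D=0xE85D
Completed: cp=U+E85D (starts at byte 5)
Byte[8]=D5: 2-byte lead, need 1 cont bytes. acc=0x15
Byte[9]=A4: continuation. acc=(acc<<6)|0x24=0x564
Completed: cp=U+0564 (starts at byte 8)
Byte[10]=EF: 3-byte lead, need 2 cont bytes. acc=0xF
Byte[11]=8D: continuation. acc=(acc<<6)|0x0D=0x3CD
Byte[12]=98: continuation. acc=(acc<<6)|0x18=0xF358
Completed: cp=U+F358 (starts at byte 10)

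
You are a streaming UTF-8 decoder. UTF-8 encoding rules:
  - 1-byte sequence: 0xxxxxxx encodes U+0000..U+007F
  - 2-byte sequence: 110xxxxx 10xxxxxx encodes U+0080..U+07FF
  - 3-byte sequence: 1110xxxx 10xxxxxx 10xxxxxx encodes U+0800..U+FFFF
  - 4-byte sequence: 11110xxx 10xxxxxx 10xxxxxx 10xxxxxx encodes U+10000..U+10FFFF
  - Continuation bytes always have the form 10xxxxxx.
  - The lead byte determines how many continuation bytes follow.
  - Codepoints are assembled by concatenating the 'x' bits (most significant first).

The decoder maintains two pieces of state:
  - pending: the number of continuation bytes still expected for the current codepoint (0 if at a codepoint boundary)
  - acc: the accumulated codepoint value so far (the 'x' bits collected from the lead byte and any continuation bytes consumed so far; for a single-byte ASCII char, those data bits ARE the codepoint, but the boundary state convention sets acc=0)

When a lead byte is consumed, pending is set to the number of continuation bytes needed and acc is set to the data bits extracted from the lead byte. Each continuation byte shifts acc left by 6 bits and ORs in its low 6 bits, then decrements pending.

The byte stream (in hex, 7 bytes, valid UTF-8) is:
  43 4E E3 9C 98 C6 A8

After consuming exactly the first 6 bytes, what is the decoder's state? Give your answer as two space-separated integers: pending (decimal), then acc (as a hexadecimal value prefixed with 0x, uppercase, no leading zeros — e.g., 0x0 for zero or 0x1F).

Answer: 1 0x6

Derivation:
Byte[0]=43: 1-byte. pending=0, acc=0x0
Byte[1]=4E: 1-byte. pending=0, acc=0x0
Byte[2]=E3: 3-byte lead. pending=2, acc=0x3
Byte[3]=9C: continuation. acc=(acc<<6)|0x1C=0xDC, pending=1
Byte[4]=98: continuation. acc=(acc<<6)|0x18=0x3718, pending=0
Byte[5]=C6: 2-byte lead. pending=1, acc=0x6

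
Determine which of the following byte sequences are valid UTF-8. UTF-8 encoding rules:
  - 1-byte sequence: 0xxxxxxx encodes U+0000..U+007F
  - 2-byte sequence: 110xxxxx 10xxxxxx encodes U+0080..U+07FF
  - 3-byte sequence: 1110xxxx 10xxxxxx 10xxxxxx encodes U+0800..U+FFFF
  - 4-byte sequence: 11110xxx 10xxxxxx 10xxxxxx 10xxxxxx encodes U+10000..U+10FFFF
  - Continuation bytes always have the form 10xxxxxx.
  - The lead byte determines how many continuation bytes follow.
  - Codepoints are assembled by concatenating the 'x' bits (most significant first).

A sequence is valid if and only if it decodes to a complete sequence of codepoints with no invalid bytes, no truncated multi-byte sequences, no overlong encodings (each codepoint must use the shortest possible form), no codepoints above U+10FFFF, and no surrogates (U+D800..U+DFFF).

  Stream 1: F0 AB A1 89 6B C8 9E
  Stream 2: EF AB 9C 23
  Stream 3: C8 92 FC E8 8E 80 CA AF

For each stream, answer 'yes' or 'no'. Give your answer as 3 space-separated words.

Answer: yes yes no

Derivation:
Stream 1: decodes cleanly. VALID
Stream 2: decodes cleanly. VALID
Stream 3: error at byte offset 2. INVALID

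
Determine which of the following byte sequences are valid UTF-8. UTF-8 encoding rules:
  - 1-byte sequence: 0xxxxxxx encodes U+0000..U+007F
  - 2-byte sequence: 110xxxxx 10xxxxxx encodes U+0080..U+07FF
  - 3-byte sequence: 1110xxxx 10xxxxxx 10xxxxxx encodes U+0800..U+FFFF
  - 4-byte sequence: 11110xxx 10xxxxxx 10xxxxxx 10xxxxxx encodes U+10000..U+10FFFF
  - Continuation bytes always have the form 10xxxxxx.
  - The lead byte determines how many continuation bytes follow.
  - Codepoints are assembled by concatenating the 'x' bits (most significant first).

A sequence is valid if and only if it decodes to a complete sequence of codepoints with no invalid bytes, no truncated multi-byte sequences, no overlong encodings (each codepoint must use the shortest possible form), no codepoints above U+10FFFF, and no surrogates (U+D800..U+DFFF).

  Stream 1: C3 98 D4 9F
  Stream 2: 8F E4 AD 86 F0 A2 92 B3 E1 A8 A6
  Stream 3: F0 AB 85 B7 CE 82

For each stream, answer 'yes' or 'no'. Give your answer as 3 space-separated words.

Answer: yes no yes

Derivation:
Stream 1: decodes cleanly. VALID
Stream 2: error at byte offset 0. INVALID
Stream 3: decodes cleanly. VALID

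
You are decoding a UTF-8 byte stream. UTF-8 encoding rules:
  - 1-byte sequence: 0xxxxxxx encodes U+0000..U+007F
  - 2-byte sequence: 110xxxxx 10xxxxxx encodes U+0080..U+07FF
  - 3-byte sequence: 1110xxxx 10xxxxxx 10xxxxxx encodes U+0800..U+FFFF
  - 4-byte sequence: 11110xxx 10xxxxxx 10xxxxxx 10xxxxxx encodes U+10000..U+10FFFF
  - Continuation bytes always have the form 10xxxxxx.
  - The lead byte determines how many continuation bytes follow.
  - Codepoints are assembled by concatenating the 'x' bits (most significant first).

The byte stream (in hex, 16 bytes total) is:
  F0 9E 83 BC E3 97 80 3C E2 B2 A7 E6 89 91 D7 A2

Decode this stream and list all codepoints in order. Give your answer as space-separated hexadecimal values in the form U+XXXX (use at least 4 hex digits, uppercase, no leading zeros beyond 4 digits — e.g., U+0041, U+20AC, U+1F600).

Byte[0]=F0: 4-byte lead, need 3 cont bytes. acc=0x0
Byte[1]=9E: continuation. acc=(acc<<6)|0x1E=0x1E
Byte[2]=83: continuation. acc=(acc<<6)|0x03=0x783
Byte[3]=BC: continuation. acc=(acc<<6)|0x3C=0x1E0FC
Completed: cp=U+1E0FC (starts at byte 0)
Byte[4]=E3: 3-byte lead, need 2 cont bytes. acc=0x3
Byte[5]=97: continuation. acc=(acc<<6)|0x17=0xD7
Byte[6]=80: continuation. acc=(acc<<6)|0x00=0x35C0
Completed: cp=U+35C0 (starts at byte 4)
Byte[7]=3C: 1-byte ASCII. cp=U+003C
Byte[8]=E2: 3-byte lead, need 2 cont bytes. acc=0x2
Byte[9]=B2: continuation. acc=(acc<<6)|0x32=0xB2
Byte[10]=A7: continuation. acc=(acc<<6)|0x27=0x2CA7
Completed: cp=U+2CA7 (starts at byte 8)
Byte[11]=E6: 3-byte lead, need 2 cont bytes. acc=0x6
Byte[12]=89: continuation. acc=(acc<<6)|0x09=0x189
Byte[13]=91: continuation. acc=(acc<<6)|0x11=0x6251
Completed: cp=U+6251 (starts at byte 11)
Byte[14]=D7: 2-byte lead, need 1 cont bytes. acc=0x17
Byte[15]=A2: continuation. acc=(acc<<6)|0x22=0x5E2
Completed: cp=U+05E2 (starts at byte 14)

Answer: U+1E0FC U+35C0 U+003C U+2CA7 U+6251 U+05E2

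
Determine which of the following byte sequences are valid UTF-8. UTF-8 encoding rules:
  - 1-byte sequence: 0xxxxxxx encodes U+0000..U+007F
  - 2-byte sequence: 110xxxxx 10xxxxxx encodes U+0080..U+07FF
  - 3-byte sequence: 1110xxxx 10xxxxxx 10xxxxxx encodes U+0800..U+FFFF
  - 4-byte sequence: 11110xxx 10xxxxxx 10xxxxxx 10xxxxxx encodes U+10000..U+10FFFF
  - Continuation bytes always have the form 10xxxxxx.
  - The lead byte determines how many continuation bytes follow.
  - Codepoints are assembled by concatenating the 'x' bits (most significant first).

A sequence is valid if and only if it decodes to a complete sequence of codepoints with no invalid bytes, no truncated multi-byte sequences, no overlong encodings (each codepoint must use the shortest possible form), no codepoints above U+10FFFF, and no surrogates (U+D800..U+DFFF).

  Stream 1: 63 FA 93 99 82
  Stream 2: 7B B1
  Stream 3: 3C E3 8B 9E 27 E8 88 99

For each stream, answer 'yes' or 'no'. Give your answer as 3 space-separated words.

Answer: no no yes

Derivation:
Stream 1: error at byte offset 1. INVALID
Stream 2: error at byte offset 1. INVALID
Stream 3: decodes cleanly. VALID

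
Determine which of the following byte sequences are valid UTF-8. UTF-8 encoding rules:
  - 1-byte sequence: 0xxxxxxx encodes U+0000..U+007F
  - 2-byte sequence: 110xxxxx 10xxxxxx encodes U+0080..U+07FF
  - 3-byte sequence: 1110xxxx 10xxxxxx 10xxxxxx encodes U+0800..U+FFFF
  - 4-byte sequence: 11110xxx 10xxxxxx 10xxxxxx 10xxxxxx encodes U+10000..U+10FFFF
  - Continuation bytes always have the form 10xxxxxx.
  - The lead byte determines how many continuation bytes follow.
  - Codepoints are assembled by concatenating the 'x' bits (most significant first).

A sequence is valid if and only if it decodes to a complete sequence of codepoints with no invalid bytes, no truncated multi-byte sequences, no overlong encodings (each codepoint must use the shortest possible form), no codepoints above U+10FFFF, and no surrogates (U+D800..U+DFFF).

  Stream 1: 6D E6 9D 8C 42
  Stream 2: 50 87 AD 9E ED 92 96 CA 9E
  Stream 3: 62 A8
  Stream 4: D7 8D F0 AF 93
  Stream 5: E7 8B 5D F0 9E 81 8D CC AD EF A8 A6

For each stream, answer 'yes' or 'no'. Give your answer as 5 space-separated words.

Answer: yes no no no no

Derivation:
Stream 1: decodes cleanly. VALID
Stream 2: error at byte offset 1. INVALID
Stream 3: error at byte offset 1. INVALID
Stream 4: error at byte offset 5. INVALID
Stream 5: error at byte offset 2. INVALID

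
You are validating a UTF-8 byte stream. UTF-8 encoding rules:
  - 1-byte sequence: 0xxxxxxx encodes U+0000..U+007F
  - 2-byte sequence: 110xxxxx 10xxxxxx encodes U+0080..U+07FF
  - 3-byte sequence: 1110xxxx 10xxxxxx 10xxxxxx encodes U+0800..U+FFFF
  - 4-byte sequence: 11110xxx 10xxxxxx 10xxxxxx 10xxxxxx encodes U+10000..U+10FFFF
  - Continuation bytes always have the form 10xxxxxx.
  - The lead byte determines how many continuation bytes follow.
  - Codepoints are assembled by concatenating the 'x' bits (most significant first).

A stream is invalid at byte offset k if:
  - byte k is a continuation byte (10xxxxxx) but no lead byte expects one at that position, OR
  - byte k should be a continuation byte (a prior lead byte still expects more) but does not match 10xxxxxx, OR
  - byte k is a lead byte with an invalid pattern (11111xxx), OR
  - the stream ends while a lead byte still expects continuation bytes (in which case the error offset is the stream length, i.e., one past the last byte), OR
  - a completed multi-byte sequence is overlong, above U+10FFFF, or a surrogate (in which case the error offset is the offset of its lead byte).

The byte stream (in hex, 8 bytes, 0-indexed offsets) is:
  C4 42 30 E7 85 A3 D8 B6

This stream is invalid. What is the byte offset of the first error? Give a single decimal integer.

Byte[0]=C4: 2-byte lead, need 1 cont bytes. acc=0x4
Byte[1]=42: expected 10xxxxxx continuation. INVALID

Answer: 1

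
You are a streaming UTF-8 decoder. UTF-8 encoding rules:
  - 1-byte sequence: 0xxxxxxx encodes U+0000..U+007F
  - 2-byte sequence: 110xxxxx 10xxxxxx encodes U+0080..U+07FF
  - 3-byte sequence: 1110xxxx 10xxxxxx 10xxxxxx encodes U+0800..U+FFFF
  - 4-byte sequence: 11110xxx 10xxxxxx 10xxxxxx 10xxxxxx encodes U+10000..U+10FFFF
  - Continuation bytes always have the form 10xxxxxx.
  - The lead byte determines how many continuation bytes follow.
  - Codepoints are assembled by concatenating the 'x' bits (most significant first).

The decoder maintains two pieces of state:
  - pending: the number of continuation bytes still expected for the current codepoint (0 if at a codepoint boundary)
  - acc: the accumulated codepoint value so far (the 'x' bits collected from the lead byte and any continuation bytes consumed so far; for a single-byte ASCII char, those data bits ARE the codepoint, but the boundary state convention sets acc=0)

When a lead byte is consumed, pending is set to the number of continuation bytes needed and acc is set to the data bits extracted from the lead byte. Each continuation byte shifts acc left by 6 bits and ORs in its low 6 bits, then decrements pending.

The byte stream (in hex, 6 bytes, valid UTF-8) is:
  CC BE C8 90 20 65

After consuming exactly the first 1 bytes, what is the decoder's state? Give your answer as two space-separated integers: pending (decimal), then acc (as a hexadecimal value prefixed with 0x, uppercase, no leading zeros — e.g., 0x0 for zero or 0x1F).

Answer: 1 0xC

Derivation:
Byte[0]=CC: 2-byte lead. pending=1, acc=0xC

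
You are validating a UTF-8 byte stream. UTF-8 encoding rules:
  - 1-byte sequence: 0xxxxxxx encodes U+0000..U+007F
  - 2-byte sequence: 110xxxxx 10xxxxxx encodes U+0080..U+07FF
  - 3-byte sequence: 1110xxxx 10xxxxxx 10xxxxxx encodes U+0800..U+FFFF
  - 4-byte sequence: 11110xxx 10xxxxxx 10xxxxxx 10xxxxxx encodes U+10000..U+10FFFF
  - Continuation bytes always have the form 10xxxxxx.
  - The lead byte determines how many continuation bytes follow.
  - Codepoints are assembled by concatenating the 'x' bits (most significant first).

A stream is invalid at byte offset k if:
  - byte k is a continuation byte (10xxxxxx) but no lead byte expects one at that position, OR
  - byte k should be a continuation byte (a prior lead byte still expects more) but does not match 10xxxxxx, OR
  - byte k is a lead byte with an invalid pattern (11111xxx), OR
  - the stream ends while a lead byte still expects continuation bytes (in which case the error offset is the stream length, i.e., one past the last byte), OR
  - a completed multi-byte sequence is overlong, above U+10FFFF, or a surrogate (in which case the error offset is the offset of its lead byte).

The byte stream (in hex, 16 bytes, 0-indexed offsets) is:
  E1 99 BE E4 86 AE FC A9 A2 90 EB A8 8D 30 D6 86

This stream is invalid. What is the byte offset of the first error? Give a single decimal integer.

Answer: 6

Derivation:
Byte[0]=E1: 3-byte lead, need 2 cont bytes. acc=0x1
Byte[1]=99: continuation. acc=(acc<<6)|0x19=0x59
Byte[2]=BE: continuation. acc=(acc<<6)|0x3E=0x167E
Completed: cp=U+167E (starts at byte 0)
Byte[3]=E4: 3-byte lead, need 2 cont bytes. acc=0x4
Byte[4]=86: continuation. acc=(acc<<6)|0x06=0x106
Byte[5]=AE: continuation. acc=(acc<<6)|0x2E=0x41AE
Completed: cp=U+41AE (starts at byte 3)
Byte[6]=FC: INVALID lead byte (not 0xxx/110x/1110/11110)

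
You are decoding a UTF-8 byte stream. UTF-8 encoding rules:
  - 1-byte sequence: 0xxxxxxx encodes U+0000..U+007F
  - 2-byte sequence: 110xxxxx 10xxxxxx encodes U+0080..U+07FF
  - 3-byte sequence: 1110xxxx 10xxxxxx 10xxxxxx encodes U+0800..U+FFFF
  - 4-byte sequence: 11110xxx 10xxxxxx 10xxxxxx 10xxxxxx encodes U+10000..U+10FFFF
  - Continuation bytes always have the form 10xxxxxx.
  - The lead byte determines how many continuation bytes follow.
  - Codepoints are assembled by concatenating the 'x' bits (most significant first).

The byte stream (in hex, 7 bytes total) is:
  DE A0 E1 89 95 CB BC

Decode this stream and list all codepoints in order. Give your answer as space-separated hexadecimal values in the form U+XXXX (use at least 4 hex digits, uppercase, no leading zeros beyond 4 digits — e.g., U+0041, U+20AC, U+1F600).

Answer: U+07A0 U+1255 U+02FC

Derivation:
Byte[0]=DE: 2-byte lead, need 1 cont bytes. acc=0x1E
Byte[1]=A0: continuation. acc=(acc<<6)|0x20=0x7A0
Completed: cp=U+07A0 (starts at byte 0)
Byte[2]=E1: 3-byte lead, need 2 cont bytes. acc=0x1
Byte[3]=89: continuation. acc=(acc<<6)|0x09=0x49
Byte[4]=95: continuation. acc=(acc<<6)|0x15=0x1255
Completed: cp=U+1255 (starts at byte 2)
Byte[5]=CB: 2-byte lead, need 1 cont bytes. acc=0xB
Byte[6]=BC: continuation. acc=(acc<<6)|0x3C=0x2FC
Completed: cp=U+02FC (starts at byte 5)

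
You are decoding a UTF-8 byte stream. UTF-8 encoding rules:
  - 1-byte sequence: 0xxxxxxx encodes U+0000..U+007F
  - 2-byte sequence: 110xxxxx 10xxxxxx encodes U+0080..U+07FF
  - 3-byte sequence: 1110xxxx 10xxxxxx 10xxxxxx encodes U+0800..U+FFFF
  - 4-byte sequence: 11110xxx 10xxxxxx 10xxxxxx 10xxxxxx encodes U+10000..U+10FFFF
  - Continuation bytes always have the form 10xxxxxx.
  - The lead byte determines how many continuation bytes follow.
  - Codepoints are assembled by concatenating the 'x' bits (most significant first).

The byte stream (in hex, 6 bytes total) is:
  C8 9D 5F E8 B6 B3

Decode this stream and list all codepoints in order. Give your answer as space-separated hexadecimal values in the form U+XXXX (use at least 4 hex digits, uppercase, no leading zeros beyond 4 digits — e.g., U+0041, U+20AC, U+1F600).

Byte[0]=C8: 2-byte lead, need 1 cont bytes. acc=0x8
Byte[1]=9D: continuation. acc=(acc<<6)|0x1D=0x21D
Completed: cp=U+021D (starts at byte 0)
Byte[2]=5F: 1-byte ASCII. cp=U+005F
Byte[3]=E8: 3-byte lead, need 2 cont bytes. acc=0x8
Byte[4]=B6: continuation. acc=(acc<<6)|0x36=0x236
Byte[5]=B3: continuation. acc=(acc<<6)|0x33=0x8DB3
Completed: cp=U+8DB3 (starts at byte 3)

Answer: U+021D U+005F U+8DB3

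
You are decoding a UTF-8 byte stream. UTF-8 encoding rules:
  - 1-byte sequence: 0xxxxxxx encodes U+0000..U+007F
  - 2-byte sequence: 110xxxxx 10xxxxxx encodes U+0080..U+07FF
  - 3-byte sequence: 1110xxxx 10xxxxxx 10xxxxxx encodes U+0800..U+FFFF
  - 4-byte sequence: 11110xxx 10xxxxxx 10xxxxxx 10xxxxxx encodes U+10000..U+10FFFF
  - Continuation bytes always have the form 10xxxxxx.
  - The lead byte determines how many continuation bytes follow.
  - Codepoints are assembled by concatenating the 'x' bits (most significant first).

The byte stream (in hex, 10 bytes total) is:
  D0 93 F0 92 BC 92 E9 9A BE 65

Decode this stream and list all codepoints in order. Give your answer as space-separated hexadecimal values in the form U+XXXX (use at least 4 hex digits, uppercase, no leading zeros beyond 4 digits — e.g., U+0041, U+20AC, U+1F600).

Answer: U+0413 U+12F12 U+96BE U+0065

Derivation:
Byte[0]=D0: 2-byte lead, need 1 cont bytes. acc=0x10
Byte[1]=93: continuation. acc=(acc<<6)|0x13=0x413
Completed: cp=U+0413 (starts at byte 0)
Byte[2]=F0: 4-byte lead, need 3 cont bytes. acc=0x0
Byte[3]=92: continuation. acc=(acc<<6)|0x12=0x12
Byte[4]=BC: continuation. acc=(acc<<6)|0x3C=0x4BC
Byte[5]=92: continuation. acc=(acc<<6)|0x12=0x12F12
Completed: cp=U+12F12 (starts at byte 2)
Byte[6]=E9: 3-byte lead, need 2 cont bytes. acc=0x9
Byte[7]=9A: continuation. acc=(acc<<6)|0x1A=0x25A
Byte[8]=BE: continuation. acc=(acc<<6)|0x3E=0x96BE
Completed: cp=U+96BE (starts at byte 6)
Byte[9]=65: 1-byte ASCII. cp=U+0065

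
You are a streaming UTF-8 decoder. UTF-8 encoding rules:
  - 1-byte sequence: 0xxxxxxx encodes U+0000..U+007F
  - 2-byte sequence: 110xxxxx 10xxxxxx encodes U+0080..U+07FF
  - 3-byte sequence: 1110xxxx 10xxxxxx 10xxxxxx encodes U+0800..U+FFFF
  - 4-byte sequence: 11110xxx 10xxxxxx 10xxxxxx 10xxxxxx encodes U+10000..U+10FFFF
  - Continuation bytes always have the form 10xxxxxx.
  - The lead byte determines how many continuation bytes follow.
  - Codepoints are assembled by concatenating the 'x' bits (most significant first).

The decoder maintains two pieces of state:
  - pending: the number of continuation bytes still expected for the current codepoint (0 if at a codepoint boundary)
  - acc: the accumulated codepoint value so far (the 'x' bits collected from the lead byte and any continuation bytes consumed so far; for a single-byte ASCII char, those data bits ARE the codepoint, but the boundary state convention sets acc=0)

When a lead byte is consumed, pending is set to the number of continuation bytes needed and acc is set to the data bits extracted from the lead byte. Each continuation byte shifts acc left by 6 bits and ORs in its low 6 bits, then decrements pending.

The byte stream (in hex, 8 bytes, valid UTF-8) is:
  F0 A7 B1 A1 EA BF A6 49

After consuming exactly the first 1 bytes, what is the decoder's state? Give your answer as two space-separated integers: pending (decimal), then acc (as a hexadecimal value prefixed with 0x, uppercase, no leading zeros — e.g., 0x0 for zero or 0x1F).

Byte[0]=F0: 4-byte lead. pending=3, acc=0x0

Answer: 3 0x0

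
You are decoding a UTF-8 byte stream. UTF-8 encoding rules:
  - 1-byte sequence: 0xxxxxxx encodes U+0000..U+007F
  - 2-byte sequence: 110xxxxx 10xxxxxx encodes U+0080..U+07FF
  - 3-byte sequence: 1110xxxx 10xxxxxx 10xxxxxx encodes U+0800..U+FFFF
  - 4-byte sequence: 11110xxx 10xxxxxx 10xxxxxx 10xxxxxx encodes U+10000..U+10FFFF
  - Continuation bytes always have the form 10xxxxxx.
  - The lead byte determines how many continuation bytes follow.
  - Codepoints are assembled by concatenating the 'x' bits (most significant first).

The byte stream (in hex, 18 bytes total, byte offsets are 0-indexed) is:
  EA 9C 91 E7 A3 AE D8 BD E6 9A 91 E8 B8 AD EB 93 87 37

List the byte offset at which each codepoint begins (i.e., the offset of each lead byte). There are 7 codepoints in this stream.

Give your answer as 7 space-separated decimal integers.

Answer: 0 3 6 8 11 14 17

Derivation:
Byte[0]=EA: 3-byte lead, need 2 cont bytes. acc=0xA
Byte[1]=9C: continuation. acc=(acc<<6)|0x1C=0x29C
Byte[2]=91: continuation. acc=(acc<<6)|0x11=0xA711
Completed: cp=U+A711 (starts at byte 0)
Byte[3]=E7: 3-byte lead, need 2 cont bytes. acc=0x7
Byte[4]=A3: continuation. acc=(acc<<6)|0x23=0x1E3
Byte[5]=AE: continuation. acc=(acc<<6)|0x2E=0x78EE
Completed: cp=U+78EE (starts at byte 3)
Byte[6]=D8: 2-byte lead, need 1 cont bytes. acc=0x18
Byte[7]=BD: continuation. acc=(acc<<6)|0x3D=0x63D
Completed: cp=U+063D (starts at byte 6)
Byte[8]=E6: 3-byte lead, need 2 cont bytes. acc=0x6
Byte[9]=9A: continuation. acc=(acc<<6)|0x1A=0x19A
Byte[10]=91: continuation. acc=(acc<<6)|0x11=0x6691
Completed: cp=U+6691 (starts at byte 8)
Byte[11]=E8: 3-byte lead, need 2 cont bytes. acc=0x8
Byte[12]=B8: continuation. acc=(acc<<6)|0x38=0x238
Byte[13]=AD: continuation. acc=(acc<<6)|0x2D=0x8E2D
Completed: cp=U+8E2D (starts at byte 11)
Byte[14]=EB: 3-byte lead, need 2 cont bytes. acc=0xB
Byte[15]=93: continuation. acc=(acc<<6)|0x13=0x2D3
Byte[16]=87: continuation. acc=(acc<<6)|0x07=0xB4C7
Completed: cp=U+B4C7 (starts at byte 14)
Byte[17]=37: 1-byte ASCII. cp=U+0037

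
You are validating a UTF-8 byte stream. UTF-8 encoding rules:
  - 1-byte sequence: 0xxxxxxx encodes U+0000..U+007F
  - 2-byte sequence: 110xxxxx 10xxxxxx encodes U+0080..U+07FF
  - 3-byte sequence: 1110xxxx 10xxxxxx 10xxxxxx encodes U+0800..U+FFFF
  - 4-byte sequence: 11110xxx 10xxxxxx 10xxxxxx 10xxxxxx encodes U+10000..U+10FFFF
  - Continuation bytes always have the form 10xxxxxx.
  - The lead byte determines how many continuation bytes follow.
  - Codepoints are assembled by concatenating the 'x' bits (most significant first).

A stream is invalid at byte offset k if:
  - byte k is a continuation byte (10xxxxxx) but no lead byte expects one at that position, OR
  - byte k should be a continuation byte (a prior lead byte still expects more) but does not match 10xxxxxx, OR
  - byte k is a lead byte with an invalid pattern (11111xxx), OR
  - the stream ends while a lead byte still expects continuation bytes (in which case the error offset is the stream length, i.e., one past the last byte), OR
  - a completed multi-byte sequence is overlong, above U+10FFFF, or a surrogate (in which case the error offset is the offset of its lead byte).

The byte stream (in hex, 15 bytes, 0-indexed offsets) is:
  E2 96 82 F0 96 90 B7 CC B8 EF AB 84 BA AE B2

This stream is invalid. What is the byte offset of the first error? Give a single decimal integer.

Answer: 12

Derivation:
Byte[0]=E2: 3-byte lead, need 2 cont bytes. acc=0x2
Byte[1]=96: continuation. acc=(acc<<6)|0x16=0x96
Byte[2]=82: continuation. acc=(acc<<6)|0x02=0x2582
Completed: cp=U+2582 (starts at byte 0)
Byte[3]=F0: 4-byte lead, need 3 cont bytes. acc=0x0
Byte[4]=96: continuation. acc=(acc<<6)|0x16=0x16
Byte[5]=90: continuation. acc=(acc<<6)|0x10=0x590
Byte[6]=B7: continuation. acc=(acc<<6)|0x37=0x16437
Completed: cp=U+16437 (starts at byte 3)
Byte[7]=CC: 2-byte lead, need 1 cont bytes. acc=0xC
Byte[8]=B8: continuation. acc=(acc<<6)|0x38=0x338
Completed: cp=U+0338 (starts at byte 7)
Byte[9]=EF: 3-byte lead, need 2 cont bytes. acc=0xF
Byte[10]=AB: continuation. acc=(acc<<6)|0x2B=0x3EB
Byte[11]=84: continuation. acc=(acc<<6)|0x04=0xFAC4
Completed: cp=U+FAC4 (starts at byte 9)
Byte[12]=BA: INVALID lead byte (not 0xxx/110x/1110/11110)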